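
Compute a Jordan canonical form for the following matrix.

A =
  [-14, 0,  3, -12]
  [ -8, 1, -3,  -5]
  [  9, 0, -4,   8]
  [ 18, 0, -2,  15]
J_1(-5) ⊕ J_3(1)

The characteristic polynomial is
  det(x·I − A) = x^4 + 2*x^3 - 12*x^2 + 14*x - 5 = (x - 1)^3*(x + 5)

Eigenvalues and multiplicities (the geometric multiplicity of λ is n − rank(A − λI), which equals the number of Jordan blocks for λ):
  λ = -5: algebraic multiplicity = 1, geometric multiplicity = 1
  λ = 1: algebraic multiplicity = 3, geometric multiplicity = 1

Determining the block sizes for each eigenvalue:
  λ = -5: one block (gm = 1), so the single block has size am = 1 → block sizes [1]
  λ = 1: one block (gm = 1), so the single block has size am = 3 → block sizes [3]

Assembling the blocks gives a Jordan form
J =
  [-5, 0, 0, 0]
  [ 0, 1, 1, 0]
  [ 0, 0, 1, 1]
  [ 0, 0, 0, 1]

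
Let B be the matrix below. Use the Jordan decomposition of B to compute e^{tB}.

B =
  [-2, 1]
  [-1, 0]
e^{tB} =
  [-t*exp(-t) + exp(-t), t*exp(-t)]
  [-t*exp(-t), t*exp(-t) + exp(-t)]

Strategy: write B = P · J · P⁻¹ where J is a Jordan canonical form, so e^{tB} = P · e^{tJ} · P⁻¹, and e^{tJ} can be computed block-by-block.

B has Jordan form
J =
  [-1,  1]
  [ 0, -1]
(up to reordering of blocks).

Per-block formulas:
  For a 2×2 Jordan block J_2(-1): exp(t · J_2(-1)) = e^(-1t)·(I + t·N), where N is the 2×2 nilpotent shift.

After assembling e^{tJ} and conjugating by P, we get:

e^{tB} =
  [-t*exp(-t) + exp(-t), t*exp(-t)]
  [-t*exp(-t), t*exp(-t) + exp(-t)]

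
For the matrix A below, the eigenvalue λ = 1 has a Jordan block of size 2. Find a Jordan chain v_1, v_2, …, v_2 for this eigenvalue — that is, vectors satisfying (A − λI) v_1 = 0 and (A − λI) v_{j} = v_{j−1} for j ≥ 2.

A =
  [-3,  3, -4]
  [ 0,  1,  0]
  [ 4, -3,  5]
A Jordan chain for λ = 1 of length 2:
v_1 = (-4, 0, 4)ᵀ
v_2 = (1, 0, 0)ᵀ

Let N = A − (1)·I. We want v_2 with N^2 v_2 = 0 but N^1 v_2 ≠ 0; then v_{j-1} := N · v_j for j = 2, …, 2.

Pick v_2 = (1, 0, 0)ᵀ.
Then v_1 = N · v_2 = (-4, 0, 4)ᵀ.

Sanity check: (A − (1)·I) v_1 = (0, 0, 0)ᵀ = 0. ✓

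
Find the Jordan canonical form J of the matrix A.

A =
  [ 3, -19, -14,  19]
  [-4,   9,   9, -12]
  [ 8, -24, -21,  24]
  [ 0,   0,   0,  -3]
J_3(-3) ⊕ J_1(-3)

The characteristic polynomial is
  det(x·I − A) = x^4 + 12*x^3 + 54*x^2 + 108*x + 81 = (x + 3)^4

Eigenvalues and multiplicities (the geometric multiplicity of λ is n − rank(A − λI), which equals the number of Jordan blocks for λ):
  λ = -3: algebraic multiplicity = 4, geometric multiplicity = 2

Determining the block sizes for each eigenvalue:
  λ = -3: with am = 4 and gm = 2, the partition is not yet determined (e.g. several partitions of 4 into 2 parts exist). Let N = A − (-3)·I. Computing rank(N^1) = 2, rank(N^2) = 1, rank(N^3) = 0; the number of blocks of size ≥ j is rank(N^{j−1}) − rank(N^j), giving [2, 1, 1]. So we have 1 block(s) of size 3, 1 block(s) of size 1 → block sizes [3, 1]

Assembling the blocks gives a Jordan form
J =
  [-3,  1,  0,  0]
  [ 0, -3,  1,  0]
  [ 0,  0, -3,  0]
  [ 0,  0,  0, -3]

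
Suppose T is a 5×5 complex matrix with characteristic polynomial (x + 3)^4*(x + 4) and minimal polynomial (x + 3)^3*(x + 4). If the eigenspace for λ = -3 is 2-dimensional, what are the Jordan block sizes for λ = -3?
Block sizes for λ = -3: [3, 1]

Step 1 — from the characteristic polynomial, algebraic multiplicity of λ = -3 is 4. From dim ker(T − (-3)·I) = 2, there are exactly 2 Jordan blocks for λ = -3.
Step 2 — from the minimal polynomial, the factor (x + 3)^3 tells us the largest block for λ = -3 has size 3.
Step 3 — with total size 4, 2 blocks, and largest block 3, the block sizes (in nonincreasing order) are [3, 1].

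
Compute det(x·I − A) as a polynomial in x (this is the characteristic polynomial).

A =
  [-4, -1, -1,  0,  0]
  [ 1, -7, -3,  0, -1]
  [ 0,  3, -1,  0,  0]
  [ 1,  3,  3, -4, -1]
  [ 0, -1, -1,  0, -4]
x^5 + 20*x^4 + 160*x^3 + 640*x^2 + 1280*x + 1024

Expanding det(x·I − A) (e.g. by cofactor expansion or by noting that A is similar to its Jordan form J, which has the same characteristic polynomial as A) gives
  χ_A(x) = x^5 + 20*x^4 + 160*x^3 + 640*x^2 + 1280*x + 1024
which factors as (x + 4)^5. The eigenvalues (with algebraic multiplicities) are λ = -4 with multiplicity 5.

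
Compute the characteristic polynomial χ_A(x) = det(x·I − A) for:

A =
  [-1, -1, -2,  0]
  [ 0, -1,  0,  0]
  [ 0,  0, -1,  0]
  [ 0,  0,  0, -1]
x^4 + 4*x^3 + 6*x^2 + 4*x + 1

Expanding det(x·I − A) (e.g. by cofactor expansion or by noting that A is similar to its Jordan form J, which has the same characteristic polynomial as A) gives
  χ_A(x) = x^4 + 4*x^3 + 6*x^2 + 4*x + 1
which factors as (x + 1)^4. The eigenvalues (with algebraic multiplicities) are λ = -1 with multiplicity 4.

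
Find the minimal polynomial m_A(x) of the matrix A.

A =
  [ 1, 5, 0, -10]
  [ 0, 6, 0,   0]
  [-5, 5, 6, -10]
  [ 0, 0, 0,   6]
x^2 - 7*x + 6

The characteristic polynomial is χ_A(x) = (x - 6)^3*(x - 1), so the eigenvalues are known. The minimal polynomial is
  m_A(x) = Π_λ (x − λ)^{k_λ}
where k_λ is the size of the *largest* Jordan block for λ (equivalently, the smallest k with (A − λI)^k v = 0 for every generalised eigenvector v of λ).

  λ = 1: largest Jordan block has size 1, contributing (x − 1)
  λ = 6: largest Jordan block has size 1, contributing (x − 6)

So m_A(x) = (x - 6)*(x - 1) = x^2 - 7*x + 6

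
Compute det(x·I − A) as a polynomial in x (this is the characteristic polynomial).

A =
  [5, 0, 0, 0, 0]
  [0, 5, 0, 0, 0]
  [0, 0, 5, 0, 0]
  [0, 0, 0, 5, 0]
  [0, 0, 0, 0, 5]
x^5 - 25*x^4 + 250*x^3 - 1250*x^2 + 3125*x - 3125

Expanding det(x·I − A) (e.g. by cofactor expansion or by noting that A is similar to its Jordan form J, which has the same characteristic polynomial as A) gives
  χ_A(x) = x^5 - 25*x^4 + 250*x^3 - 1250*x^2 + 3125*x - 3125
which factors as (x - 5)^5. The eigenvalues (with algebraic multiplicities) are λ = 5 with multiplicity 5.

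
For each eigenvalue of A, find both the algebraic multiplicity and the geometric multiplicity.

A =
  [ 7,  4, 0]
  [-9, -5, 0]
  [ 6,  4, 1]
λ = 1: alg = 3, geom = 2

Step 1 — factor the characteristic polynomial to read off the algebraic multiplicities:
  χ_A(x) = (x - 1)^3

Step 2 — compute geometric multiplicities via the rank-nullity identity g(λ) = n − rank(A − λI):
  rank(A − (1)·I) = 1, so dim ker(A − (1)·I) = n − 1 = 2

Summary:
  λ = 1: algebraic multiplicity = 3, geometric multiplicity = 2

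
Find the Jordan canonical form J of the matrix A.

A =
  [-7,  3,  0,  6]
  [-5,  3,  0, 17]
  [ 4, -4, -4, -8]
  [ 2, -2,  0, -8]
J_3(-4) ⊕ J_1(-4)

The characteristic polynomial is
  det(x·I − A) = x^4 + 16*x^3 + 96*x^2 + 256*x + 256 = (x + 4)^4

Eigenvalues and multiplicities (the geometric multiplicity of λ is n − rank(A − λI), which equals the number of Jordan blocks for λ):
  λ = -4: algebraic multiplicity = 4, geometric multiplicity = 2

Determining the block sizes for each eigenvalue:
  λ = -4: with am = 4 and gm = 2, the partition is not yet determined (e.g. several partitions of 4 into 2 parts exist). Let N = A − (-4)·I. Computing rank(N^1) = 2, rank(N^2) = 1, rank(N^3) = 0; the number of blocks of size ≥ j is rank(N^{j−1}) − rank(N^j), giving [2, 1, 1]. So we have 1 block(s) of size 3, 1 block(s) of size 1 → block sizes [3, 1]

Assembling the blocks gives a Jordan form
J =
  [-4,  1,  0,  0]
  [ 0, -4,  1,  0]
  [ 0,  0, -4,  0]
  [ 0,  0,  0, -4]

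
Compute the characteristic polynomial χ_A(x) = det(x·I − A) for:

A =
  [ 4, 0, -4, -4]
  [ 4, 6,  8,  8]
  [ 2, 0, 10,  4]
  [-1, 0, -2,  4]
x^4 - 24*x^3 + 216*x^2 - 864*x + 1296

Expanding det(x·I − A) (e.g. by cofactor expansion or by noting that A is similar to its Jordan form J, which has the same characteristic polynomial as A) gives
  χ_A(x) = x^4 - 24*x^3 + 216*x^2 - 864*x + 1296
which factors as (x - 6)^4. The eigenvalues (with algebraic multiplicities) are λ = 6 with multiplicity 4.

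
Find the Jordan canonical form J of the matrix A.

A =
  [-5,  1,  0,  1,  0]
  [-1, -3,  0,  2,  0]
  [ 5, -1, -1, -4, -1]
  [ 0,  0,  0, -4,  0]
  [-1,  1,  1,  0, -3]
J_3(-4) ⊕ J_2(-2)

The characteristic polynomial is
  det(x·I − A) = x^5 + 16*x^4 + 100*x^3 + 304*x^2 + 448*x + 256 = (x + 2)^2*(x + 4)^3

Eigenvalues and multiplicities (the geometric multiplicity of λ is n − rank(A − λI), which equals the number of Jordan blocks for λ):
  λ = -4: algebraic multiplicity = 3, geometric multiplicity = 1
  λ = -2: algebraic multiplicity = 2, geometric multiplicity = 1

Determining the block sizes for each eigenvalue:
  λ = -4: one block (gm = 1), so the single block has size am = 3 → block sizes [3]
  λ = -2: one block (gm = 1), so the single block has size am = 2 → block sizes [2]

Assembling the blocks gives a Jordan form
J =
  [-4,  1,  0,  0,  0]
  [ 0, -4,  1,  0,  0]
  [ 0,  0, -4,  0,  0]
  [ 0,  0,  0, -2,  1]
  [ 0,  0,  0,  0, -2]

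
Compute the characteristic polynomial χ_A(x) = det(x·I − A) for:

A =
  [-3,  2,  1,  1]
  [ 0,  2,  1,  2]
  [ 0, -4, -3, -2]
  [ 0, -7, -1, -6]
x^4 + 10*x^3 + 37*x^2 + 60*x + 36

Expanding det(x·I − A) (e.g. by cofactor expansion or by noting that A is similar to its Jordan form J, which has the same characteristic polynomial as A) gives
  χ_A(x) = x^4 + 10*x^3 + 37*x^2 + 60*x + 36
which factors as (x + 2)^2*(x + 3)^2. The eigenvalues (with algebraic multiplicities) are λ = -3 with multiplicity 2, λ = -2 with multiplicity 2.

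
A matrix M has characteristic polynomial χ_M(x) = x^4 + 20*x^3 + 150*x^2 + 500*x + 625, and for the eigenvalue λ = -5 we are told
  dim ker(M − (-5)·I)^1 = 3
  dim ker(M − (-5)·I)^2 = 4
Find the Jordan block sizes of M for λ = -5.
Block sizes for λ = -5: [2, 1, 1]

From the dimensions of kernels of powers, the number of Jordan blocks of size at least j is d_j − d_{j−1} where d_j = dim ker(N^j) (with d_0 = 0). Computing the differences gives [3, 1].
The number of blocks of size exactly k is (#blocks of size ≥ k) − (#blocks of size ≥ k + 1), so the partition is: 2 block(s) of size 1, 1 block(s) of size 2.
In nonincreasing order the block sizes are [2, 1, 1].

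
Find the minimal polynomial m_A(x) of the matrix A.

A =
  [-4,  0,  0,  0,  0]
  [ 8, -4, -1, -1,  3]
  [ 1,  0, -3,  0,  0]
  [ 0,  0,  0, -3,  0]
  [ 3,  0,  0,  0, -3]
x^2 + 7*x + 12

The characteristic polynomial is χ_A(x) = (x + 3)^3*(x + 4)^2, so the eigenvalues are known. The minimal polynomial is
  m_A(x) = Π_λ (x − λ)^{k_λ}
where k_λ is the size of the *largest* Jordan block for λ (equivalently, the smallest k with (A − λI)^k v = 0 for every generalised eigenvector v of λ).

  λ = -4: largest Jordan block has size 1, contributing (x + 4)
  λ = -3: largest Jordan block has size 1, contributing (x + 3)

So m_A(x) = (x + 3)*(x + 4) = x^2 + 7*x + 12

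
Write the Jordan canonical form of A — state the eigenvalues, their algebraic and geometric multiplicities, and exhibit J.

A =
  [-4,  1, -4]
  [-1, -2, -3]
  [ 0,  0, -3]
J_3(-3)

The characteristic polynomial is
  det(x·I − A) = x^3 + 9*x^2 + 27*x + 27 = (x + 3)^3

Eigenvalues and multiplicities (the geometric multiplicity of λ is n − rank(A − λI), which equals the number of Jordan blocks for λ):
  λ = -3: algebraic multiplicity = 3, geometric multiplicity = 1

Determining the block sizes for each eigenvalue:
  λ = -3: one block (gm = 1), so the single block has size am = 3 → block sizes [3]

Assembling the blocks gives a Jordan form
J =
  [-3,  1,  0]
  [ 0, -3,  1]
  [ 0,  0, -3]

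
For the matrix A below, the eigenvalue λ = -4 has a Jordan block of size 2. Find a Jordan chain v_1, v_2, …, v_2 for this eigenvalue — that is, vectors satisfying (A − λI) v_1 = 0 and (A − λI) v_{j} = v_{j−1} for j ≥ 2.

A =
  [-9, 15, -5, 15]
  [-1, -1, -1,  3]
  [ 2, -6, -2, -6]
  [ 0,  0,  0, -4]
A Jordan chain for λ = -4 of length 2:
v_1 = (-5, -1, 2, 0)ᵀ
v_2 = (1, 0, 0, 0)ᵀ

Let N = A − (-4)·I. We want v_2 with N^2 v_2 = 0 but N^1 v_2 ≠ 0; then v_{j-1} := N · v_j for j = 2, …, 2.

Pick v_2 = (1, 0, 0, 0)ᵀ.
Then v_1 = N · v_2 = (-5, -1, 2, 0)ᵀ.

Sanity check: (A − (-4)·I) v_1 = (0, 0, 0, 0)ᵀ = 0. ✓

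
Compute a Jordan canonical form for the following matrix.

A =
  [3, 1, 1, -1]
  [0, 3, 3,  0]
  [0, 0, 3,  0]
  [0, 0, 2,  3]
J_3(3) ⊕ J_1(3)

The characteristic polynomial is
  det(x·I − A) = x^4 - 12*x^3 + 54*x^2 - 108*x + 81 = (x - 3)^4

Eigenvalues and multiplicities (the geometric multiplicity of λ is n − rank(A − λI), which equals the number of Jordan blocks for λ):
  λ = 3: algebraic multiplicity = 4, geometric multiplicity = 2

Determining the block sizes for each eigenvalue:
  λ = 3: with am = 4 and gm = 2, the partition is not yet determined (e.g. several partitions of 4 into 2 parts exist). Let N = A − (3)·I. Computing rank(N^1) = 2, rank(N^2) = 1, rank(N^3) = 0; the number of blocks of size ≥ j is rank(N^{j−1}) − rank(N^j), giving [2, 1, 1]. So we have 1 block(s) of size 3, 1 block(s) of size 1 → block sizes [3, 1]

Assembling the blocks gives a Jordan form
J =
  [3, 1, 0, 0]
  [0, 3, 1, 0]
  [0, 0, 3, 0]
  [0, 0, 0, 3]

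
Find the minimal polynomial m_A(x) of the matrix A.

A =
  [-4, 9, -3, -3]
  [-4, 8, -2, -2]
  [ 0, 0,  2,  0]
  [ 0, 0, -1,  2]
x^3 - 6*x^2 + 12*x - 8

The characteristic polynomial is χ_A(x) = (x - 2)^4, so the eigenvalues are known. The minimal polynomial is
  m_A(x) = Π_λ (x − λ)^{k_λ}
where k_λ is the size of the *largest* Jordan block for λ (equivalently, the smallest k with (A − λI)^k v = 0 for every generalised eigenvector v of λ).

  λ = 2: largest Jordan block has size 3, contributing (x − 2)^3

So m_A(x) = (x - 2)^3 = x^3 - 6*x^2 + 12*x - 8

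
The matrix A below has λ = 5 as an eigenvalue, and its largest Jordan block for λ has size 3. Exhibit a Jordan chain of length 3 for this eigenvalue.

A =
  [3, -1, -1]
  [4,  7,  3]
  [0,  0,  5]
A Jordan chain for λ = 5 of length 3:
v_1 = (-1, 2, 0)ᵀ
v_2 = (-1, 3, 0)ᵀ
v_3 = (0, 0, 1)ᵀ

Let N = A − (5)·I. We want v_3 with N^3 v_3 = 0 but N^2 v_3 ≠ 0; then v_{j-1} := N · v_j for j = 3, …, 2.

Pick v_3 = (0, 0, 1)ᵀ.
Then v_2 = N · v_3 = (-1, 3, 0)ᵀ.
Then v_1 = N · v_2 = (-1, 2, 0)ᵀ.

Sanity check: (A − (5)·I) v_1 = (0, 0, 0)ᵀ = 0. ✓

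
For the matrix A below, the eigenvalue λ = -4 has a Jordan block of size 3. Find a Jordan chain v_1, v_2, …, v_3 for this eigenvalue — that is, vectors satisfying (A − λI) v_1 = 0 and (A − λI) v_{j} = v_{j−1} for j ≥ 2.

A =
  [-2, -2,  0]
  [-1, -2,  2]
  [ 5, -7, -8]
A Jordan chain for λ = -4 of length 3:
v_1 = (6, 6, -3)ᵀ
v_2 = (2, -1, 5)ᵀ
v_3 = (1, 0, 0)ᵀ

Let N = A − (-4)·I. We want v_3 with N^3 v_3 = 0 but N^2 v_3 ≠ 0; then v_{j-1} := N · v_j for j = 3, …, 2.

Pick v_3 = (1, 0, 0)ᵀ.
Then v_2 = N · v_3 = (2, -1, 5)ᵀ.
Then v_1 = N · v_2 = (6, 6, -3)ᵀ.

Sanity check: (A − (-4)·I) v_1 = (0, 0, 0)ᵀ = 0. ✓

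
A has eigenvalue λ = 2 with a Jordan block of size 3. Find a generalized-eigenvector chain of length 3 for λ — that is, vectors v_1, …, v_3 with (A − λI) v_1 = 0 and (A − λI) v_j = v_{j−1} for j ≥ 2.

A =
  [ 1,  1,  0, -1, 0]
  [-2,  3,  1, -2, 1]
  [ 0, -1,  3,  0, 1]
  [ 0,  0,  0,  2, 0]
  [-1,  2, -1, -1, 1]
A Jordan chain for λ = 2 of length 3:
v_1 = (-1, -1, 1, 0, -2)ᵀ
v_2 = (-1, -2, 0, 0, -1)ᵀ
v_3 = (1, 0, 0, 0, 0)ᵀ

Let N = A − (2)·I. We want v_3 with N^3 v_3 = 0 but N^2 v_3 ≠ 0; then v_{j-1} := N · v_j for j = 3, …, 2.

Pick v_3 = (1, 0, 0, 0, 0)ᵀ.
Then v_2 = N · v_3 = (-1, -2, 0, 0, -1)ᵀ.
Then v_1 = N · v_2 = (-1, -1, 1, 0, -2)ᵀ.

Sanity check: (A − (2)·I) v_1 = (0, 0, 0, 0, 0)ᵀ = 0. ✓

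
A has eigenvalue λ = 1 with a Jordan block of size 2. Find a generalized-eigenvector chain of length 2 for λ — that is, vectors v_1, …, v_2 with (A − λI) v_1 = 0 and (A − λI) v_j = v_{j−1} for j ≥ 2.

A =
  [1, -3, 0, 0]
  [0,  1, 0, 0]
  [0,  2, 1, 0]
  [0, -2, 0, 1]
A Jordan chain for λ = 1 of length 2:
v_1 = (-3, 0, 2, -2)ᵀ
v_2 = (0, 1, 0, 0)ᵀ

Let N = A − (1)·I. We want v_2 with N^2 v_2 = 0 but N^1 v_2 ≠ 0; then v_{j-1} := N · v_j for j = 2, …, 2.

Pick v_2 = (0, 1, 0, 0)ᵀ.
Then v_1 = N · v_2 = (-3, 0, 2, -2)ᵀ.

Sanity check: (A − (1)·I) v_1 = (0, 0, 0, 0)ᵀ = 0. ✓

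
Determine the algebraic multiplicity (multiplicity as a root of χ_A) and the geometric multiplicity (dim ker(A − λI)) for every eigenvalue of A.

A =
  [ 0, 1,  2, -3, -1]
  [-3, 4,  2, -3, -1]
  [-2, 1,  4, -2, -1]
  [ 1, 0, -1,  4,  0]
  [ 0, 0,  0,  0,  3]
λ = 3: alg = 5, geom = 3

Step 1 — factor the characteristic polynomial to read off the algebraic multiplicities:
  χ_A(x) = (x - 3)^5

Step 2 — compute geometric multiplicities via the rank-nullity identity g(λ) = n − rank(A − λI):
  rank(A − (3)·I) = 2, so dim ker(A − (3)·I) = n − 2 = 3

Summary:
  λ = 3: algebraic multiplicity = 5, geometric multiplicity = 3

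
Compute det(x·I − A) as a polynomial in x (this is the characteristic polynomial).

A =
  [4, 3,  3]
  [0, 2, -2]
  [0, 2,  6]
x^3 - 12*x^2 + 48*x - 64

Expanding det(x·I − A) (e.g. by cofactor expansion or by noting that A is similar to its Jordan form J, which has the same characteristic polynomial as A) gives
  χ_A(x) = x^3 - 12*x^2 + 48*x - 64
which factors as (x - 4)^3. The eigenvalues (with algebraic multiplicities) are λ = 4 with multiplicity 3.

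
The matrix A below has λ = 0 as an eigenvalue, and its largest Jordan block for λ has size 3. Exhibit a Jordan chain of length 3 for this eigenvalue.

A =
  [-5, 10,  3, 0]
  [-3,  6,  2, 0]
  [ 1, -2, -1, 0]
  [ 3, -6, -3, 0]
A Jordan chain for λ = 0 of length 3:
v_1 = (-2, -1, 0, 0)ᵀ
v_2 = (-5, -3, 1, 3)ᵀ
v_3 = (1, 0, 0, 0)ᵀ

Let N = A − (0)·I. We want v_3 with N^3 v_3 = 0 but N^2 v_3 ≠ 0; then v_{j-1} := N · v_j for j = 3, …, 2.

Pick v_3 = (1, 0, 0, 0)ᵀ.
Then v_2 = N · v_3 = (-5, -3, 1, 3)ᵀ.
Then v_1 = N · v_2 = (-2, -1, 0, 0)ᵀ.

Sanity check: (A − (0)·I) v_1 = (0, 0, 0, 0)ᵀ = 0. ✓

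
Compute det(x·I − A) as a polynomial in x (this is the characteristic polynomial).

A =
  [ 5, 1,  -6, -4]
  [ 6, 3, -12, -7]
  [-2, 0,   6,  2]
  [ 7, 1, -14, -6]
x^4 - 8*x^3 + 24*x^2 - 32*x + 16

Expanding det(x·I − A) (e.g. by cofactor expansion or by noting that A is similar to its Jordan form J, which has the same characteristic polynomial as A) gives
  χ_A(x) = x^4 - 8*x^3 + 24*x^2 - 32*x + 16
which factors as (x - 2)^4. The eigenvalues (with algebraic multiplicities) are λ = 2 with multiplicity 4.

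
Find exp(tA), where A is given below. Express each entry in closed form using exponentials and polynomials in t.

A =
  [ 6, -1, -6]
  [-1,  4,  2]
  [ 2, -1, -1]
e^{tA} =
  [-t^2*exp(3*t) + 3*t*exp(3*t) + exp(3*t), t^2*exp(3*t) - t*exp(3*t), 2*t^2*exp(3*t) - 6*t*exp(3*t)]
  [-t*exp(3*t), t*exp(3*t) + exp(3*t), 2*t*exp(3*t)]
  [-t^2*exp(3*t)/2 + 2*t*exp(3*t), t^2*exp(3*t)/2 - t*exp(3*t), t^2*exp(3*t) - 4*t*exp(3*t) + exp(3*t)]

Strategy: write A = P · J · P⁻¹ where J is a Jordan canonical form, so e^{tA} = P · e^{tJ} · P⁻¹, and e^{tJ} can be computed block-by-block.

A has Jordan form
J =
  [3, 1, 0]
  [0, 3, 1]
  [0, 0, 3]
(up to reordering of blocks).

Per-block formulas:
  For a 3×3 Jordan block J_3(3): exp(t · J_3(3)) = e^(3t)·(I + t·N + (t^2/2)·N^2), where N is the 3×3 nilpotent shift.

After assembling e^{tJ} and conjugating by P, we get:

e^{tA} =
  [-t^2*exp(3*t) + 3*t*exp(3*t) + exp(3*t), t^2*exp(3*t) - t*exp(3*t), 2*t^2*exp(3*t) - 6*t*exp(3*t)]
  [-t*exp(3*t), t*exp(3*t) + exp(3*t), 2*t*exp(3*t)]
  [-t^2*exp(3*t)/2 + 2*t*exp(3*t), t^2*exp(3*t)/2 - t*exp(3*t), t^2*exp(3*t) - 4*t*exp(3*t) + exp(3*t)]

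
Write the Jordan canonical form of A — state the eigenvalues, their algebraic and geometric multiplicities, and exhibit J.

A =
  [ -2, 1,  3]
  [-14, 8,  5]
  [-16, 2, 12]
J_3(6)

The characteristic polynomial is
  det(x·I − A) = x^3 - 18*x^2 + 108*x - 216 = (x - 6)^3

Eigenvalues and multiplicities (the geometric multiplicity of λ is n − rank(A − λI), which equals the number of Jordan blocks for λ):
  λ = 6: algebraic multiplicity = 3, geometric multiplicity = 1

Determining the block sizes for each eigenvalue:
  λ = 6: one block (gm = 1), so the single block has size am = 3 → block sizes [3]

Assembling the blocks gives a Jordan form
J =
  [6, 1, 0]
  [0, 6, 1]
  [0, 0, 6]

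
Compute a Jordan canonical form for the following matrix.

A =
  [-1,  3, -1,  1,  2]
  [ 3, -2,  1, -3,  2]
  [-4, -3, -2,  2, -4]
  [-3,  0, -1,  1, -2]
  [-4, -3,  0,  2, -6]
J_3(-2) ⊕ J_1(-2) ⊕ J_1(-2)

The characteristic polynomial is
  det(x·I − A) = x^5 + 10*x^4 + 40*x^3 + 80*x^2 + 80*x + 32 = (x + 2)^5

Eigenvalues and multiplicities (the geometric multiplicity of λ is n − rank(A − λI), which equals the number of Jordan blocks for λ):
  λ = -2: algebraic multiplicity = 5, geometric multiplicity = 3

Determining the block sizes for each eigenvalue:
  λ = -2: with am = 5 and gm = 3, the partition is not yet determined (e.g. several partitions of 5 into 3 parts exist). Let N = A − (-2)·I. Computing rank(N^1) = 2, rank(N^2) = 1, rank(N^3) = 0; the number of blocks of size ≥ j is rank(N^{j−1}) − rank(N^j), giving [3, 1, 1]. So we have 1 block(s) of size 3, 2 block(s) of size 1 → block sizes [3, 1, 1]

Assembling the blocks gives a Jordan form
J =
  [-2,  1,  0,  0,  0]
  [ 0, -2,  1,  0,  0]
  [ 0,  0, -2,  0,  0]
  [ 0,  0,  0, -2,  0]
  [ 0,  0,  0,  0, -2]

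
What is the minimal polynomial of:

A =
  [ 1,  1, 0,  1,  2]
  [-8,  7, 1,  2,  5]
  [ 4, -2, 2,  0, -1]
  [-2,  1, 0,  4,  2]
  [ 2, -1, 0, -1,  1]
x^3 - 9*x^2 + 27*x - 27

The characteristic polynomial is χ_A(x) = (x - 3)^5, so the eigenvalues are known. The minimal polynomial is
  m_A(x) = Π_λ (x − λ)^{k_λ}
where k_λ is the size of the *largest* Jordan block for λ (equivalently, the smallest k with (A − λI)^k v = 0 for every generalised eigenvector v of λ).

  λ = 3: largest Jordan block has size 3, contributing (x − 3)^3

So m_A(x) = (x - 3)^3 = x^3 - 9*x^2 + 27*x - 27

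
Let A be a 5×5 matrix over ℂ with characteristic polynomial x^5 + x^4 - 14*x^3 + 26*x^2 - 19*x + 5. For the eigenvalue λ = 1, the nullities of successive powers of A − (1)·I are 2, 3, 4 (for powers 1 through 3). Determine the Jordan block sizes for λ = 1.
Block sizes for λ = 1: [3, 1]

From the dimensions of kernels of powers, the number of Jordan blocks of size at least j is d_j − d_{j−1} where d_j = dim ker(N^j) (with d_0 = 0). Computing the differences gives [2, 1, 1].
The number of blocks of size exactly k is (#blocks of size ≥ k) − (#blocks of size ≥ k + 1), so the partition is: 1 block(s) of size 1, 1 block(s) of size 3.
In nonincreasing order the block sizes are [3, 1].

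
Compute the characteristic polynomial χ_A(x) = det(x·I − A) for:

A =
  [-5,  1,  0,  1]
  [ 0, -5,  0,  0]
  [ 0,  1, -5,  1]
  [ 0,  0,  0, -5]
x^4 + 20*x^3 + 150*x^2 + 500*x + 625

Expanding det(x·I − A) (e.g. by cofactor expansion or by noting that A is similar to its Jordan form J, which has the same characteristic polynomial as A) gives
  χ_A(x) = x^4 + 20*x^3 + 150*x^2 + 500*x + 625
which factors as (x + 5)^4. The eigenvalues (with algebraic multiplicities) are λ = -5 with multiplicity 4.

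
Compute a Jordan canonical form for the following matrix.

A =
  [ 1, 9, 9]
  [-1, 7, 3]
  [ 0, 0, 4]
J_2(4) ⊕ J_1(4)

The characteristic polynomial is
  det(x·I − A) = x^3 - 12*x^2 + 48*x - 64 = (x - 4)^3

Eigenvalues and multiplicities (the geometric multiplicity of λ is n − rank(A − λI), which equals the number of Jordan blocks for λ):
  λ = 4: algebraic multiplicity = 3, geometric multiplicity = 2

Determining the block sizes for each eigenvalue:
  λ = 4: 2 blocks summing to 3 forces exactly one block of size 2 and the rest size 1 → block sizes [2, 1]

Assembling the blocks gives a Jordan form
J =
  [4, 1, 0]
  [0, 4, 0]
  [0, 0, 4]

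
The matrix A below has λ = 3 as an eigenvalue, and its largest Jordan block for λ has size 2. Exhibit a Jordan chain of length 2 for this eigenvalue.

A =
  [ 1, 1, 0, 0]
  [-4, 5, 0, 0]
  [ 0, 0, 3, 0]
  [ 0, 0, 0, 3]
A Jordan chain for λ = 3 of length 2:
v_1 = (-2, -4, 0, 0)ᵀ
v_2 = (1, 0, 0, 0)ᵀ

Let N = A − (3)·I. We want v_2 with N^2 v_2 = 0 but N^1 v_2 ≠ 0; then v_{j-1} := N · v_j for j = 2, …, 2.

Pick v_2 = (1, 0, 0, 0)ᵀ.
Then v_1 = N · v_2 = (-2, -4, 0, 0)ᵀ.

Sanity check: (A − (3)·I) v_1 = (0, 0, 0, 0)ᵀ = 0. ✓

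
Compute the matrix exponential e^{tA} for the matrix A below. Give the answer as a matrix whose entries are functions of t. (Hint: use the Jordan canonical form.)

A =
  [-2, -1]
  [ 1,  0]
e^{tA} =
  [-t*exp(-t) + exp(-t), -t*exp(-t)]
  [t*exp(-t), t*exp(-t) + exp(-t)]

Strategy: write A = P · J · P⁻¹ where J is a Jordan canonical form, so e^{tA} = P · e^{tJ} · P⁻¹, and e^{tJ} can be computed block-by-block.

A has Jordan form
J =
  [-1,  1]
  [ 0, -1]
(up to reordering of blocks).

Per-block formulas:
  For a 2×2 Jordan block J_2(-1): exp(t · J_2(-1)) = e^(-1t)·(I + t·N), where N is the 2×2 nilpotent shift.

After assembling e^{tJ} and conjugating by P, we get:

e^{tA} =
  [-t*exp(-t) + exp(-t), -t*exp(-t)]
  [t*exp(-t), t*exp(-t) + exp(-t)]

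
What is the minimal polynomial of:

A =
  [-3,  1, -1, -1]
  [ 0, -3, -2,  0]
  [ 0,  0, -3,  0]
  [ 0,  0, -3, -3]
x^3 + 9*x^2 + 27*x + 27

The characteristic polynomial is χ_A(x) = (x + 3)^4, so the eigenvalues are known. The minimal polynomial is
  m_A(x) = Π_λ (x − λ)^{k_λ}
where k_λ is the size of the *largest* Jordan block for λ (equivalently, the smallest k with (A − λI)^k v = 0 for every generalised eigenvector v of λ).

  λ = -3: largest Jordan block has size 3, contributing (x + 3)^3

So m_A(x) = (x + 3)^3 = x^3 + 9*x^2 + 27*x + 27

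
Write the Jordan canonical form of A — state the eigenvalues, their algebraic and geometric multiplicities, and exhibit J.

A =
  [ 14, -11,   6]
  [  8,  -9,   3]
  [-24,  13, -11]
J_3(-2)

The characteristic polynomial is
  det(x·I − A) = x^3 + 6*x^2 + 12*x + 8 = (x + 2)^3

Eigenvalues and multiplicities (the geometric multiplicity of λ is n − rank(A − λI), which equals the number of Jordan blocks for λ):
  λ = -2: algebraic multiplicity = 3, geometric multiplicity = 1

Determining the block sizes for each eigenvalue:
  λ = -2: one block (gm = 1), so the single block has size am = 3 → block sizes [3]

Assembling the blocks gives a Jordan form
J =
  [-2,  1,  0]
  [ 0, -2,  1]
  [ 0,  0, -2]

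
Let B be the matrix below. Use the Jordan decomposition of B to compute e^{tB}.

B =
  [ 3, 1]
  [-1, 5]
e^{tB} =
  [-t*exp(4*t) + exp(4*t), t*exp(4*t)]
  [-t*exp(4*t), t*exp(4*t) + exp(4*t)]

Strategy: write B = P · J · P⁻¹ where J is a Jordan canonical form, so e^{tB} = P · e^{tJ} · P⁻¹, and e^{tJ} can be computed block-by-block.

B has Jordan form
J =
  [4, 1]
  [0, 4]
(up to reordering of blocks).

Per-block formulas:
  For a 2×2 Jordan block J_2(4): exp(t · J_2(4)) = e^(4t)·(I + t·N), where N is the 2×2 nilpotent shift.

After assembling e^{tJ} and conjugating by P, we get:

e^{tB} =
  [-t*exp(4*t) + exp(4*t), t*exp(4*t)]
  [-t*exp(4*t), t*exp(4*t) + exp(4*t)]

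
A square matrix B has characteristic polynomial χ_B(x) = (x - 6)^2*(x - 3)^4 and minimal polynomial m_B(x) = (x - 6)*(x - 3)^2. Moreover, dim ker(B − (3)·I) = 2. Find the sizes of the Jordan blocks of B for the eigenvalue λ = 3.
Block sizes for λ = 3: [2, 2]

Step 1 — from the characteristic polynomial, algebraic multiplicity of λ = 3 is 4. From dim ker(B − (3)·I) = 2, there are exactly 2 Jordan blocks for λ = 3.
Step 2 — from the minimal polynomial, the factor (x − 3)^2 tells us the largest block for λ = 3 has size 2.
Step 3 — with total size 4, 2 blocks, and largest block 2, the block sizes (in nonincreasing order) are [2, 2].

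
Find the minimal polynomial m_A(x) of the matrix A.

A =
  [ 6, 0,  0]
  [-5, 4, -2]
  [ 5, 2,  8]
x^2 - 12*x + 36

The characteristic polynomial is χ_A(x) = (x - 6)^3, so the eigenvalues are known. The minimal polynomial is
  m_A(x) = Π_λ (x − λ)^{k_λ}
where k_λ is the size of the *largest* Jordan block for λ (equivalently, the smallest k with (A − λI)^k v = 0 for every generalised eigenvector v of λ).

  λ = 6: largest Jordan block has size 2, contributing (x − 6)^2

So m_A(x) = (x - 6)^2 = x^2 - 12*x + 36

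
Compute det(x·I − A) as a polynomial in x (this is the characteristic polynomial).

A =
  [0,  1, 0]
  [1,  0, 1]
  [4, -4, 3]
x^3 - 3*x^2 + 3*x - 1

Expanding det(x·I − A) (e.g. by cofactor expansion or by noting that A is similar to its Jordan form J, which has the same characteristic polynomial as A) gives
  χ_A(x) = x^3 - 3*x^2 + 3*x - 1
which factors as (x - 1)^3. The eigenvalues (with algebraic multiplicities) are λ = 1 with multiplicity 3.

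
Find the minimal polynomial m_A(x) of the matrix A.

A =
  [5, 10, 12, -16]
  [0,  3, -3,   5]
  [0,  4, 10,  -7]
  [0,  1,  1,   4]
x^3 - 17*x^2 + 96*x - 180

The characteristic polynomial is χ_A(x) = (x - 6)^2*(x - 5)^2, so the eigenvalues are known. The minimal polynomial is
  m_A(x) = Π_λ (x − λ)^{k_λ}
where k_λ is the size of the *largest* Jordan block for λ (equivalently, the smallest k with (A − λI)^k v = 0 for every generalised eigenvector v of λ).

  λ = 5: largest Jordan block has size 1, contributing (x − 5)
  λ = 6: largest Jordan block has size 2, contributing (x − 6)^2

So m_A(x) = (x - 6)^2*(x - 5) = x^3 - 17*x^2 + 96*x - 180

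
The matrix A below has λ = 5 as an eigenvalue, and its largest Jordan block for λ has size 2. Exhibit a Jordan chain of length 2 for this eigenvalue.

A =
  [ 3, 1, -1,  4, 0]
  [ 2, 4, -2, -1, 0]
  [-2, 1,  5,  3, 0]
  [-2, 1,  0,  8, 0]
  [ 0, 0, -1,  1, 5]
A Jordan chain for λ = 5 of length 2:
v_1 = (-2, 2, -2, -2, 0)ᵀ
v_2 = (1, 0, 0, 0, 0)ᵀ

Let N = A − (5)·I. We want v_2 with N^2 v_2 = 0 but N^1 v_2 ≠ 0; then v_{j-1} := N · v_j for j = 2, …, 2.

Pick v_2 = (1, 0, 0, 0, 0)ᵀ.
Then v_1 = N · v_2 = (-2, 2, -2, -2, 0)ᵀ.

Sanity check: (A − (5)·I) v_1 = (0, 0, 0, 0, 0)ᵀ = 0. ✓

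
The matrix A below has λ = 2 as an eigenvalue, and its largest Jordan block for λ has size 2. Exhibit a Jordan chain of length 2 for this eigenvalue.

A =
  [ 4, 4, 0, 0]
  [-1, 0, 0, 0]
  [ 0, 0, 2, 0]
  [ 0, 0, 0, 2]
A Jordan chain for λ = 2 of length 2:
v_1 = (2, -1, 0, 0)ᵀ
v_2 = (1, 0, 0, 0)ᵀ

Let N = A − (2)·I. We want v_2 with N^2 v_2 = 0 but N^1 v_2 ≠ 0; then v_{j-1} := N · v_j for j = 2, …, 2.

Pick v_2 = (1, 0, 0, 0)ᵀ.
Then v_1 = N · v_2 = (2, -1, 0, 0)ᵀ.

Sanity check: (A − (2)·I) v_1 = (0, 0, 0, 0)ᵀ = 0. ✓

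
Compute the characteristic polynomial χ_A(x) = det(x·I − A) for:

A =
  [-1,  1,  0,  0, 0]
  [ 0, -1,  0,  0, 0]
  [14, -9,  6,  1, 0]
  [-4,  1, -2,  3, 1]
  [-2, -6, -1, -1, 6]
x^5 - 13*x^4 + 46*x^3 + 10*x^2 - 175*x - 125

Expanding det(x·I − A) (e.g. by cofactor expansion or by noting that A is similar to its Jordan form J, which has the same characteristic polynomial as A) gives
  χ_A(x) = x^5 - 13*x^4 + 46*x^3 + 10*x^2 - 175*x - 125
which factors as (x - 5)^3*(x + 1)^2. The eigenvalues (with algebraic multiplicities) are λ = -1 with multiplicity 2, λ = 5 with multiplicity 3.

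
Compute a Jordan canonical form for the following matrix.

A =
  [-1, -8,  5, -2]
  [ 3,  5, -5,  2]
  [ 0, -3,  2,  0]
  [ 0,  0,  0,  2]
J_3(2) ⊕ J_1(2)

The characteristic polynomial is
  det(x·I − A) = x^4 - 8*x^3 + 24*x^2 - 32*x + 16 = (x - 2)^4

Eigenvalues and multiplicities (the geometric multiplicity of λ is n − rank(A − λI), which equals the number of Jordan blocks for λ):
  λ = 2: algebraic multiplicity = 4, geometric multiplicity = 2

Determining the block sizes for each eigenvalue:
  λ = 2: with am = 4 and gm = 2, the partition is not yet determined (e.g. several partitions of 4 into 2 parts exist). Let N = A − (2)·I. Computing rank(N^1) = 2, rank(N^2) = 1, rank(N^3) = 0; the number of blocks of size ≥ j is rank(N^{j−1}) − rank(N^j), giving [2, 1, 1]. So we have 1 block(s) of size 3, 1 block(s) of size 1 → block sizes [3, 1]

Assembling the blocks gives a Jordan form
J =
  [2, 1, 0, 0]
  [0, 2, 1, 0]
  [0, 0, 2, 0]
  [0, 0, 0, 2]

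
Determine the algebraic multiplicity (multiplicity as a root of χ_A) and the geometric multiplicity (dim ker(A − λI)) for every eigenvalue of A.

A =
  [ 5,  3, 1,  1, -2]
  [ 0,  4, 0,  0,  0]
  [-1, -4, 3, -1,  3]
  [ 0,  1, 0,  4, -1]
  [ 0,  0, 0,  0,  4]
λ = 4: alg = 5, geom = 3

Step 1 — factor the characteristic polynomial to read off the algebraic multiplicities:
  χ_A(x) = (x - 4)^5

Step 2 — compute geometric multiplicities via the rank-nullity identity g(λ) = n − rank(A − λI):
  rank(A − (4)·I) = 2, so dim ker(A − (4)·I) = n − 2 = 3

Summary:
  λ = 4: algebraic multiplicity = 5, geometric multiplicity = 3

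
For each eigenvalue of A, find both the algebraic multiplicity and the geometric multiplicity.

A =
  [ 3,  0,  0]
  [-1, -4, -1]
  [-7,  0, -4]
λ = -4: alg = 2, geom = 1; λ = 3: alg = 1, geom = 1

Step 1 — factor the characteristic polynomial to read off the algebraic multiplicities:
  χ_A(x) = (x - 3)*(x + 4)^2

Step 2 — compute geometric multiplicities via the rank-nullity identity g(λ) = n − rank(A − λI):
  rank(A − (-4)·I) = 2, so dim ker(A − (-4)·I) = n − 2 = 1
  rank(A − (3)·I) = 2, so dim ker(A − (3)·I) = n − 2 = 1

Summary:
  λ = -4: algebraic multiplicity = 2, geometric multiplicity = 1
  λ = 3: algebraic multiplicity = 1, geometric multiplicity = 1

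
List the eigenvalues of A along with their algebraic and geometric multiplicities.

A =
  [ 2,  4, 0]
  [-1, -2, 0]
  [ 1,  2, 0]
λ = 0: alg = 3, geom = 2

Step 1 — factor the characteristic polynomial to read off the algebraic multiplicities:
  χ_A(x) = x^3

Step 2 — compute geometric multiplicities via the rank-nullity identity g(λ) = n − rank(A − λI):
  rank(A − (0)·I) = 1, so dim ker(A − (0)·I) = n − 1 = 2

Summary:
  λ = 0: algebraic multiplicity = 3, geometric multiplicity = 2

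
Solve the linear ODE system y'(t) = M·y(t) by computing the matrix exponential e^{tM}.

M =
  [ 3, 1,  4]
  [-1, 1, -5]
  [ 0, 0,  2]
e^{tM} =
  [t*exp(2*t) + exp(2*t), t*exp(2*t), -t^2*exp(2*t)/2 + 4*t*exp(2*t)]
  [-t*exp(2*t), -t*exp(2*t) + exp(2*t), t^2*exp(2*t)/2 - 5*t*exp(2*t)]
  [0, 0, exp(2*t)]

Strategy: write M = P · J · P⁻¹ where J is a Jordan canonical form, so e^{tM} = P · e^{tJ} · P⁻¹, and e^{tJ} can be computed block-by-block.

M has Jordan form
J =
  [2, 1, 0]
  [0, 2, 1]
  [0, 0, 2]
(up to reordering of blocks).

Per-block formulas:
  For a 3×3 Jordan block J_3(2): exp(t · J_3(2)) = e^(2t)·(I + t·N + (t^2/2)·N^2), where N is the 3×3 nilpotent shift.

After assembling e^{tJ} and conjugating by P, we get:

e^{tM} =
  [t*exp(2*t) + exp(2*t), t*exp(2*t), -t^2*exp(2*t)/2 + 4*t*exp(2*t)]
  [-t*exp(2*t), -t*exp(2*t) + exp(2*t), t^2*exp(2*t)/2 - 5*t*exp(2*t)]
  [0, 0, exp(2*t)]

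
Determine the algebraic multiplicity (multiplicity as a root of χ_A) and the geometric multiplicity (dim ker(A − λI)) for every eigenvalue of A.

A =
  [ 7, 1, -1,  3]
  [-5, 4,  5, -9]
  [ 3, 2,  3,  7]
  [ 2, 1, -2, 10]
λ = 6: alg = 4, geom = 2

Step 1 — factor the characteristic polynomial to read off the algebraic multiplicities:
  χ_A(x) = (x - 6)^4

Step 2 — compute geometric multiplicities via the rank-nullity identity g(λ) = n − rank(A − λI):
  rank(A − (6)·I) = 2, so dim ker(A − (6)·I) = n − 2 = 2

Summary:
  λ = 6: algebraic multiplicity = 4, geometric multiplicity = 2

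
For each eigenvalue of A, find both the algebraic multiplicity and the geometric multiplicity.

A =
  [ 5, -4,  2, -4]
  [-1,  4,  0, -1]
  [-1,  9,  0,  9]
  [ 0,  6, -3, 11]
λ = 5: alg = 4, geom = 2

Step 1 — factor the characteristic polynomial to read off the algebraic multiplicities:
  χ_A(x) = (x - 5)^4

Step 2 — compute geometric multiplicities via the rank-nullity identity g(λ) = n − rank(A − λI):
  rank(A − (5)·I) = 2, so dim ker(A − (5)·I) = n − 2 = 2

Summary:
  λ = 5: algebraic multiplicity = 4, geometric multiplicity = 2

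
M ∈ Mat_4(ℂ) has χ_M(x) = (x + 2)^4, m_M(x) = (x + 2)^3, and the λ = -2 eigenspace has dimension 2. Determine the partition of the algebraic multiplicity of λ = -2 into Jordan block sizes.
Block sizes for λ = -2: [3, 1]

Step 1 — from the characteristic polynomial, algebraic multiplicity of λ = -2 is 4. From dim ker(M − (-2)·I) = 2, there are exactly 2 Jordan blocks for λ = -2.
Step 2 — from the minimal polynomial, the factor (x + 2)^3 tells us the largest block for λ = -2 has size 3.
Step 3 — with total size 4, 2 blocks, and largest block 3, the block sizes (in nonincreasing order) are [3, 1].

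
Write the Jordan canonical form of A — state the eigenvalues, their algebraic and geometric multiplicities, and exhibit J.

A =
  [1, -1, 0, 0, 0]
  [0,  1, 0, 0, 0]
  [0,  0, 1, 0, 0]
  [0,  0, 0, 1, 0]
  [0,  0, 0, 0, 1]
J_2(1) ⊕ J_1(1) ⊕ J_1(1) ⊕ J_1(1)

The characteristic polynomial is
  det(x·I − A) = x^5 - 5*x^4 + 10*x^3 - 10*x^2 + 5*x - 1 = (x - 1)^5

Eigenvalues and multiplicities (the geometric multiplicity of λ is n − rank(A − λI), which equals the number of Jordan blocks for λ):
  λ = 1: algebraic multiplicity = 5, geometric multiplicity = 4

Determining the block sizes for each eigenvalue:
  λ = 1: 4 blocks summing to 5 forces exactly one block of size 2 and the rest size 1 → block sizes [2, 1, 1, 1]

Assembling the blocks gives a Jordan form
J =
  [1, 1, 0, 0, 0]
  [0, 1, 0, 0, 0]
  [0, 0, 1, 0, 0]
  [0, 0, 0, 1, 0]
  [0, 0, 0, 0, 1]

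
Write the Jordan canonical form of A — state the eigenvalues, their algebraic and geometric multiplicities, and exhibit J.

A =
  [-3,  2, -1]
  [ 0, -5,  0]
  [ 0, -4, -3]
J_1(-5) ⊕ J_2(-3)

The characteristic polynomial is
  det(x·I − A) = x^3 + 11*x^2 + 39*x + 45 = (x + 3)^2*(x + 5)

Eigenvalues and multiplicities (the geometric multiplicity of λ is n − rank(A − λI), which equals the number of Jordan blocks for λ):
  λ = -5: algebraic multiplicity = 1, geometric multiplicity = 1
  λ = -3: algebraic multiplicity = 2, geometric multiplicity = 1

Determining the block sizes for each eigenvalue:
  λ = -5: one block (gm = 1), so the single block has size am = 1 → block sizes [1]
  λ = -3: one block (gm = 1), so the single block has size am = 2 → block sizes [2]

Assembling the blocks gives a Jordan form
J =
  [-5,  0,  0]
  [ 0, -3,  1]
  [ 0,  0, -3]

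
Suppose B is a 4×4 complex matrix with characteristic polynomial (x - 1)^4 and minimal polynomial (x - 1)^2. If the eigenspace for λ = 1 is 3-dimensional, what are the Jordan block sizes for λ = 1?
Block sizes for λ = 1: [2, 1, 1]

Step 1 — from the characteristic polynomial, algebraic multiplicity of λ = 1 is 4. From dim ker(B − (1)·I) = 3, there are exactly 3 Jordan blocks for λ = 1.
Step 2 — from the minimal polynomial, the factor (x − 1)^2 tells us the largest block for λ = 1 has size 2.
Step 3 — with total size 4, 3 blocks, and largest block 2, the block sizes (in nonincreasing order) are [2, 1, 1].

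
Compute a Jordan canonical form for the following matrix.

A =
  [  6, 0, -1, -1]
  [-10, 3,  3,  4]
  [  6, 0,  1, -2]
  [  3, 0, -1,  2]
J_2(3) ⊕ J_2(3)

The characteristic polynomial is
  det(x·I − A) = x^4 - 12*x^3 + 54*x^2 - 108*x + 81 = (x - 3)^4

Eigenvalues and multiplicities (the geometric multiplicity of λ is n − rank(A − λI), which equals the number of Jordan blocks for λ):
  λ = 3: algebraic multiplicity = 4, geometric multiplicity = 2

Determining the block sizes for each eigenvalue:
  λ = 3: with am = 4 and gm = 2, the partition is not yet determined (e.g. several partitions of 4 into 2 parts exist). Let N = A − (3)·I. Computing rank(N^1) = 2, rank(N^2) = 0; the number of blocks of size ≥ j is rank(N^{j−1}) − rank(N^j), giving [2, 2]. So we have 2 block(s) of size 2 → block sizes [2, 2]

Assembling the blocks gives a Jordan form
J =
  [3, 1, 0, 0]
  [0, 3, 0, 0]
  [0, 0, 3, 1]
  [0, 0, 0, 3]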